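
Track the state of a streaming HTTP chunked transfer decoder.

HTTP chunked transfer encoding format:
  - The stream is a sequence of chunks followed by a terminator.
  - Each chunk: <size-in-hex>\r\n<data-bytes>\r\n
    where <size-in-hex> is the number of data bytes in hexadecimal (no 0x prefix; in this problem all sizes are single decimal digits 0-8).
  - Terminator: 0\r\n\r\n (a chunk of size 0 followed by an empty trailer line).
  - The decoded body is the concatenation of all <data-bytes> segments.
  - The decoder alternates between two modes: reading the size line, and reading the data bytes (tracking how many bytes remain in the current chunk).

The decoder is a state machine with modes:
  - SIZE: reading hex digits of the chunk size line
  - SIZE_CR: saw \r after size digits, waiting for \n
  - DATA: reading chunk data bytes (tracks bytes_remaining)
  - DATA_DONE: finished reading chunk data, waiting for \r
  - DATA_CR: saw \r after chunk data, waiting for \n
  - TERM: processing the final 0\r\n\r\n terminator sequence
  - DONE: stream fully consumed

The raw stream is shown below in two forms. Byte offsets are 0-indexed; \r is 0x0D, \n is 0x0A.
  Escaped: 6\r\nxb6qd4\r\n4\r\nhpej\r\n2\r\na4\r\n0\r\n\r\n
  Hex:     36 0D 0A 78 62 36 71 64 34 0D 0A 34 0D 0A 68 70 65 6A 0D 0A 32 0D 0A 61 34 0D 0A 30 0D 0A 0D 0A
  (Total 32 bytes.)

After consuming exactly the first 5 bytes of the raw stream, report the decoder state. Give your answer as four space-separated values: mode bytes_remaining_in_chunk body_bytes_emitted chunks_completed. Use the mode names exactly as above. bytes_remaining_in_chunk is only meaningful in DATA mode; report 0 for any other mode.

Answer: DATA 4 2 0

Derivation:
Byte 0 = '6': mode=SIZE remaining=0 emitted=0 chunks_done=0
Byte 1 = 0x0D: mode=SIZE_CR remaining=0 emitted=0 chunks_done=0
Byte 2 = 0x0A: mode=DATA remaining=6 emitted=0 chunks_done=0
Byte 3 = 'x': mode=DATA remaining=5 emitted=1 chunks_done=0
Byte 4 = 'b': mode=DATA remaining=4 emitted=2 chunks_done=0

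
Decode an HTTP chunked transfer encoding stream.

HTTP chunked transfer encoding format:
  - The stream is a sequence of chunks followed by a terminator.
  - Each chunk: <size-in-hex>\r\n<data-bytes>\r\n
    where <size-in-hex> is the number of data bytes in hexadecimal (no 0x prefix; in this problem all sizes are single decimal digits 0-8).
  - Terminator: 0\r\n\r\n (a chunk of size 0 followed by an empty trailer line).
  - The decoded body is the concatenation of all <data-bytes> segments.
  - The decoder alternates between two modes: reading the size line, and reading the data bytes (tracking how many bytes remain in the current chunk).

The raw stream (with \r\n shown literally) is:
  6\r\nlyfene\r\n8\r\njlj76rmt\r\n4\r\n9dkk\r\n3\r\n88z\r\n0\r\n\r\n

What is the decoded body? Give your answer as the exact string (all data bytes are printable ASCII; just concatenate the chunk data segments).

Chunk 1: stream[0..1]='6' size=0x6=6, data at stream[3..9]='lyfene' -> body[0..6], body so far='lyfene'
Chunk 2: stream[11..12]='8' size=0x8=8, data at stream[14..22]='jlj76rmt' -> body[6..14], body so far='lyfenejlj76rmt'
Chunk 3: stream[24..25]='4' size=0x4=4, data at stream[27..31]='9dkk' -> body[14..18], body so far='lyfenejlj76rmt9dkk'
Chunk 4: stream[33..34]='3' size=0x3=3, data at stream[36..39]='88z' -> body[18..21], body so far='lyfenejlj76rmt9dkk88z'
Chunk 5: stream[41..42]='0' size=0 (terminator). Final body='lyfenejlj76rmt9dkk88z' (21 bytes)

Answer: lyfenejlj76rmt9dkk88z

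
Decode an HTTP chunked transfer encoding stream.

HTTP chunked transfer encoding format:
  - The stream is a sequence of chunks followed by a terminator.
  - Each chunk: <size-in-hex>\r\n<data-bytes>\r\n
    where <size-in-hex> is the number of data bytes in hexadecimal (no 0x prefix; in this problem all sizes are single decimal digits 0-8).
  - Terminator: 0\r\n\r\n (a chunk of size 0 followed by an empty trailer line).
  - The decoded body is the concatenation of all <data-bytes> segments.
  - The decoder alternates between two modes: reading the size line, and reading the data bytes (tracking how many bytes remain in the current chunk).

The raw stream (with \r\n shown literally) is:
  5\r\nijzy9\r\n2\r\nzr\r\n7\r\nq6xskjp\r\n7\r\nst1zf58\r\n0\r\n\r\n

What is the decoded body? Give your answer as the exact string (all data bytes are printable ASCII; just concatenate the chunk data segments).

Answer: ijzy9zrq6xskjpst1zf58

Derivation:
Chunk 1: stream[0..1]='5' size=0x5=5, data at stream[3..8]='ijzy9' -> body[0..5], body so far='ijzy9'
Chunk 2: stream[10..11]='2' size=0x2=2, data at stream[13..15]='zr' -> body[5..7], body so far='ijzy9zr'
Chunk 3: stream[17..18]='7' size=0x7=7, data at stream[20..27]='q6xskjp' -> body[7..14], body so far='ijzy9zrq6xskjp'
Chunk 4: stream[29..30]='7' size=0x7=7, data at stream[32..39]='st1zf58' -> body[14..21], body so far='ijzy9zrq6xskjpst1zf58'
Chunk 5: stream[41..42]='0' size=0 (terminator). Final body='ijzy9zrq6xskjpst1zf58' (21 bytes)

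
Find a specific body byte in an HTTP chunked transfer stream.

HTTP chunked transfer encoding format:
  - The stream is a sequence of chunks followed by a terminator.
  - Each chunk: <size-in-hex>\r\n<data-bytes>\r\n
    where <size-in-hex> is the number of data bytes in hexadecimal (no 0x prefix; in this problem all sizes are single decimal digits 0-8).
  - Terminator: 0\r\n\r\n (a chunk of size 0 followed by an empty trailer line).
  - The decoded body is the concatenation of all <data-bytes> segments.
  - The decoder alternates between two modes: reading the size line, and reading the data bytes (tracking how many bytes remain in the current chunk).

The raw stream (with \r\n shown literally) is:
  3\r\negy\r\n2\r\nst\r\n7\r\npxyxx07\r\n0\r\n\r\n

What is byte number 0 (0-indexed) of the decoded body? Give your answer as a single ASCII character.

Chunk 1: stream[0..1]='3' size=0x3=3, data at stream[3..6]='egy' -> body[0..3], body so far='egy'
Chunk 2: stream[8..9]='2' size=0x2=2, data at stream[11..13]='st' -> body[3..5], body so far='egyst'
Chunk 3: stream[15..16]='7' size=0x7=7, data at stream[18..25]='pxyxx07' -> body[5..12], body so far='egystpxyxx07'
Chunk 4: stream[27..28]='0' size=0 (terminator). Final body='egystpxyxx07' (12 bytes)
Body byte 0 = 'e'

Answer: e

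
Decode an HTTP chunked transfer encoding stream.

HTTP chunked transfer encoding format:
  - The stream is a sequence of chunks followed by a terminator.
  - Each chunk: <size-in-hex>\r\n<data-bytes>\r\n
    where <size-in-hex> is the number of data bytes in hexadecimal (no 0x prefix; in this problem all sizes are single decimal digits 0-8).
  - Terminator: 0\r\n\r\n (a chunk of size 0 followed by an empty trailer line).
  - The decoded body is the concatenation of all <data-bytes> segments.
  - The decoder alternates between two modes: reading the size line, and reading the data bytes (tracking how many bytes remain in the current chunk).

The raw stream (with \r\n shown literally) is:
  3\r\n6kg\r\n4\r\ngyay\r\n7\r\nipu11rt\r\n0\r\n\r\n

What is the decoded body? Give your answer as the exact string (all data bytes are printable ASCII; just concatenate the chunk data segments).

Chunk 1: stream[0..1]='3' size=0x3=3, data at stream[3..6]='6kg' -> body[0..3], body so far='6kg'
Chunk 2: stream[8..9]='4' size=0x4=4, data at stream[11..15]='gyay' -> body[3..7], body so far='6kggyay'
Chunk 3: stream[17..18]='7' size=0x7=7, data at stream[20..27]='ipu11rt' -> body[7..14], body so far='6kggyayipu11rt'
Chunk 4: stream[29..30]='0' size=0 (terminator). Final body='6kggyayipu11rt' (14 bytes)

Answer: 6kggyayipu11rt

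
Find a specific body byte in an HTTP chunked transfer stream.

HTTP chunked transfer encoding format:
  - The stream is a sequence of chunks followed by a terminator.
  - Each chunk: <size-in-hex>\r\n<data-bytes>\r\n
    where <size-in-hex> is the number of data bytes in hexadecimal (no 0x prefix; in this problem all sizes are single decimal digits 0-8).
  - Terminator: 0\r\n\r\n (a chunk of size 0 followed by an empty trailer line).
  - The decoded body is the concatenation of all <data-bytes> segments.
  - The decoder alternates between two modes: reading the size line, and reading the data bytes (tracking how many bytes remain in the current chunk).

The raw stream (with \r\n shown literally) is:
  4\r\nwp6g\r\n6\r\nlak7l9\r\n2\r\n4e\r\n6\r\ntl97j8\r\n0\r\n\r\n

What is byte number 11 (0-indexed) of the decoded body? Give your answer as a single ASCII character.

Answer: e

Derivation:
Chunk 1: stream[0..1]='4' size=0x4=4, data at stream[3..7]='wp6g' -> body[0..4], body so far='wp6g'
Chunk 2: stream[9..10]='6' size=0x6=6, data at stream[12..18]='lak7l9' -> body[4..10], body so far='wp6glak7l9'
Chunk 3: stream[20..21]='2' size=0x2=2, data at stream[23..25]='4e' -> body[10..12], body so far='wp6glak7l94e'
Chunk 4: stream[27..28]='6' size=0x6=6, data at stream[30..36]='tl97j8' -> body[12..18], body so far='wp6glak7l94etl97j8'
Chunk 5: stream[38..39]='0' size=0 (terminator). Final body='wp6glak7l94etl97j8' (18 bytes)
Body byte 11 = 'e'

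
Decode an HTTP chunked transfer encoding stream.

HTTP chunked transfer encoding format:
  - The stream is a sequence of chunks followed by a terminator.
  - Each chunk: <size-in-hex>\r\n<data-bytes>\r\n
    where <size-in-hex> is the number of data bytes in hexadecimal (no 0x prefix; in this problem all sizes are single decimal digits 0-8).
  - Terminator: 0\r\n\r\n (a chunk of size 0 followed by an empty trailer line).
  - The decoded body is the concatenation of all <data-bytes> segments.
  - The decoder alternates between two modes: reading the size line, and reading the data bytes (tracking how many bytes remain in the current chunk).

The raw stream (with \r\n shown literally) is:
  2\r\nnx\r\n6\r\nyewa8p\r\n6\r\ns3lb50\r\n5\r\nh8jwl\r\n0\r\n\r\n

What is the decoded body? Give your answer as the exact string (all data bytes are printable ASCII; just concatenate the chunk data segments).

Answer: nxyewa8ps3lb50h8jwl

Derivation:
Chunk 1: stream[0..1]='2' size=0x2=2, data at stream[3..5]='nx' -> body[0..2], body so far='nx'
Chunk 2: stream[7..8]='6' size=0x6=6, data at stream[10..16]='yewa8p' -> body[2..8], body so far='nxyewa8p'
Chunk 3: stream[18..19]='6' size=0x6=6, data at stream[21..27]='s3lb50' -> body[8..14], body so far='nxyewa8ps3lb50'
Chunk 4: stream[29..30]='5' size=0x5=5, data at stream[32..37]='h8jwl' -> body[14..19], body so far='nxyewa8ps3lb50h8jwl'
Chunk 5: stream[39..40]='0' size=0 (terminator). Final body='nxyewa8ps3lb50h8jwl' (19 bytes)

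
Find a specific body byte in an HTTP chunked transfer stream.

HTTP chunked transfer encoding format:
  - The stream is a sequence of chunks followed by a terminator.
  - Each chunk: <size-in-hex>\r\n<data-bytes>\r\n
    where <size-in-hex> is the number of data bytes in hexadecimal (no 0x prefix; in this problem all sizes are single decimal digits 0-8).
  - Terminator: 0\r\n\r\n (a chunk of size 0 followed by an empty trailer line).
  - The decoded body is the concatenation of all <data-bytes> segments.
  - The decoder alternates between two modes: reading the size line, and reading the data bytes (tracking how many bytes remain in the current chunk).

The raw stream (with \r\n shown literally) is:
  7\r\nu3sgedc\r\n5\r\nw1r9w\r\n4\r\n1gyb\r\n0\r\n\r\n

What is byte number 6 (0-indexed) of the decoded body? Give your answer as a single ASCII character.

Chunk 1: stream[0..1]='7' size=0x7=7, data at stream[3..10]='u3sgedc' -> body[0..7], body so far='u3sgedc'
Chunk 2: stream[12..13]='5' size=0x5=5, data at stream[15..20]='w1r9w' -> body[7..12], body so far='u3sgedcw1r9w'
Chunk 3: stream[22..23]='4' size=0x4=4, data at stream[25..29]='1gyb' -> body[12..16], body so far='u3sgedcw1r9w1gyb'
Chunk 4: stream[31..32]='0' size=0 (terminator). Final body='u3sgedcw1r9w1gyb' (16 bytes)
Body byte 6 = 'c'

Answer: c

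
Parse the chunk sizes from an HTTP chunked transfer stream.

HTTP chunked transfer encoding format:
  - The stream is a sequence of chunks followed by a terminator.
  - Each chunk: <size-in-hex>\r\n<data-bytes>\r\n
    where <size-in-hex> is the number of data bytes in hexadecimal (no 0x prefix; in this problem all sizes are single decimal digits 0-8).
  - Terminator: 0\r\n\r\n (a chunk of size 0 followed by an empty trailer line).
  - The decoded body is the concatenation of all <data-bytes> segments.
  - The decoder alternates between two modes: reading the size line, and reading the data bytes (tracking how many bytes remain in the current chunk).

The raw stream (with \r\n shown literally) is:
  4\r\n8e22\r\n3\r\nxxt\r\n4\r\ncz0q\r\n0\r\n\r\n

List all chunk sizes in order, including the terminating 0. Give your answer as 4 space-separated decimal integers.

Answer: 4 3 4 0

Derivation:
Chunk 1: stream[0..1]='4' size=0x4=4, data at stream[3..7]='8e22' -> body[0..4], body so far='8e22'
Chunk 2: stream[9..10]='3' size=0x3=3, data at stream[12..15]='xxt' -> body[4..7], body so far='8e22xxt'
Chunk 3: stream[17..18]='4' size=0x4=4, data at stream[20..24]='cz0q' -> body[7..11], body so far='8e22xxtcz0q'
Chunk 4: stream[26..27]='0' size=0 (terminator). Final body='8e22xxtcz0q' (11 bytes)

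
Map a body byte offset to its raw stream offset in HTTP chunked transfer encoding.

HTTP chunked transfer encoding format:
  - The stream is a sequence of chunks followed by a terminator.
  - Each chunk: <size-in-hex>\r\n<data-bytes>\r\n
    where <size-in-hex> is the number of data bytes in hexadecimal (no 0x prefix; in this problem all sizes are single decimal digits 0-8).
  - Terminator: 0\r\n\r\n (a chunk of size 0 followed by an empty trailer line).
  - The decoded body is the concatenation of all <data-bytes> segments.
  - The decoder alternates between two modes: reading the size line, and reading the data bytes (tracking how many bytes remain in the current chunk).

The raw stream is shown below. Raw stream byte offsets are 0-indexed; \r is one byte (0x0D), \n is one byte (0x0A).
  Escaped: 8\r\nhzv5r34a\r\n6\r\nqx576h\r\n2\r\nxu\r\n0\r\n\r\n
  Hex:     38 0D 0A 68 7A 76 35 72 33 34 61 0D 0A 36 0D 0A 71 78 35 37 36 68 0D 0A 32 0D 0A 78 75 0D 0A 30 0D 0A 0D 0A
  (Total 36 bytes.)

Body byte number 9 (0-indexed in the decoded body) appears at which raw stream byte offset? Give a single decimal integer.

Answer: 17

Derivation:
Chunk 1: stream[0..1]='8' size=0x8=8, data at stream[3..11]='hzv5r34a' -> body[0..8], body so far='hzv5r34a'
Chunk 2: stream[13..14]='6' size=0x6=6, data at stream[16..22]='qx576h' -> body[8..14], body so far='hzv5r34aqx576h'
Chunk 3: stream[24..25]='2' size=0x2=2, data at stream[27..29]='xu' -> body[14..16], body so far='hzv5r34aqx576hxu'
Chunk 4: stream[31..32]='0' size=0 (terminator). Final body='hzv5r34aqx576hxu' (16 bytes)
Body byte 9 at stream offset 17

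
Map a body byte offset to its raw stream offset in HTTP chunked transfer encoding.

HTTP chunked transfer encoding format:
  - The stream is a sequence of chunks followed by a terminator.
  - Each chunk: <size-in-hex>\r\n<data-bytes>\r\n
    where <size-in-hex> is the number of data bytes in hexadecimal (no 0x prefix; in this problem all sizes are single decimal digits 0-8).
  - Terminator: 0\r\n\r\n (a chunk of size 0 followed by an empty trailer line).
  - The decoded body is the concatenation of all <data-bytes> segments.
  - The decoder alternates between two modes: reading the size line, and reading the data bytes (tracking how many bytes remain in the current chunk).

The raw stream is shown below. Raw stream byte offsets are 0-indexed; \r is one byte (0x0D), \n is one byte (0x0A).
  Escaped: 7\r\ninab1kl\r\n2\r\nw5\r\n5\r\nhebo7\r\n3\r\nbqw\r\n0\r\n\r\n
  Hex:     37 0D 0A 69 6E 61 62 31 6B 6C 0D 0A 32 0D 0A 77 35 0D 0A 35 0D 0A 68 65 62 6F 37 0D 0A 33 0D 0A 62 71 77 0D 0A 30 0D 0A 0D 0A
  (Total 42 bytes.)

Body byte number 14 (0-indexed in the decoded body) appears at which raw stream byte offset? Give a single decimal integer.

Chunk 1: stream[0..1]='7' size=0x7=7, data at stream[3..10]='inab1kl' -> body[0..7], body so far='inab1kl'
Chunk 2: stream[12..13]='2' size=0x2=2, data at stream[15..17]='w5' -> body[7..9], body so far='inab1klw5'
Chunk 3: stream[19..20]='5' size=0x5=5, data at stream[22..27]='hebo7' -> body[9..14], body so far='inab1klw5hebo7'
Chunk 4: stream[29..30]='3' size=0x3=3, data at stream[32..35]='bqw' -> body[14..17], body so far='inab1klw5hebo7bqw'
Chunk 5: stream[37..38]='0' size=0 (terminator). Final body='inab1klw5hebo7bqw' (17 bytes)
Body byte 14 at stream offset 32

Answer: 32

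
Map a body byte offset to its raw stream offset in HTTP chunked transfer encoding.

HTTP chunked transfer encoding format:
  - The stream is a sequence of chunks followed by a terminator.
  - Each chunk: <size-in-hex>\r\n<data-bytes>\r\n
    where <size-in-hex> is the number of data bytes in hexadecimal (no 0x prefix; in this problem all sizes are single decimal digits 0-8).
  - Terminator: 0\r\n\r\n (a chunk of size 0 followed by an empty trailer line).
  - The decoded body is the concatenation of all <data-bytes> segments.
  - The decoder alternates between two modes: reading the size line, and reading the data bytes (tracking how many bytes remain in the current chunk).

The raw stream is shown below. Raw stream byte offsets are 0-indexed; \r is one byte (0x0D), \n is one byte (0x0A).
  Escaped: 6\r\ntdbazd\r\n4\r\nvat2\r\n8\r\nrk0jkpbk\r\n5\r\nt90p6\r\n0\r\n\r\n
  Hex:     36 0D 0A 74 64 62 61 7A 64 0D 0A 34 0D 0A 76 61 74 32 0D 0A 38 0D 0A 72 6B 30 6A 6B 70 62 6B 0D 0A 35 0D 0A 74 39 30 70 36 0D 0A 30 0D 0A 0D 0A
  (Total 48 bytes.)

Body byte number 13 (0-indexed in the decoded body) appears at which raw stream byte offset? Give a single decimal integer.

Answer: 26

Derivation:
Chunk 1: stream[0..1]='6' size=0x6=6, data at stream[3..9]='tdbazd' -> body[0..6], body so far='tdbazd'
Chunk 2: stream[11..12]='4' size=0x4=4, data at stream[14..18]='vat2' -> body[6..10], body so far='tdbazdvat2'
Chunk 3: stream[20..21]='8' size=0x8=8, data at stream[23..31]='rk0jkpbk' -> body[10..18], body so far='tdbazdvat2rk0jkpbk'
Chunk 4: stream[33..34]='5' size=0x5=5, data at stream[36..41]='t90p6' -> body[18..23], body so far='tdbazdvat2rk0jkpbkt90p6'
Chunk 5: stream[43..44]='0' size=0 (terminator). Final body='tdbazdvat2rk0jkpbkt90p6' (23 bytes)
Body byte 13 at stream offset 26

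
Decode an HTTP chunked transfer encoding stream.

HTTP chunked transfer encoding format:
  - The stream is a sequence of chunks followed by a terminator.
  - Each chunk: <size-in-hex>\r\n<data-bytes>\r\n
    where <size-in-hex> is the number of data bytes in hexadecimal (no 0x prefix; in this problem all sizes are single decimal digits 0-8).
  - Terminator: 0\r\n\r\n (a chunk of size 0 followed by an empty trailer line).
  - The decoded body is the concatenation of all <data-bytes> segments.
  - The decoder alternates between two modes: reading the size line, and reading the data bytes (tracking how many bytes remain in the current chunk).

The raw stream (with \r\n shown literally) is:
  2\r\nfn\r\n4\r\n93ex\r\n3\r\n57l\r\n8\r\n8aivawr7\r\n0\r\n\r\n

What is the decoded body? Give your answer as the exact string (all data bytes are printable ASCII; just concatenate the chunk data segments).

Answer: fn93ex57l8aivawr7

Derivation:
Chunk 1: stream[0..1]='2' size=0x2=2, data at stream[3..5]='fn' -> body[0..2], body so far='fn'
Chunk 2: stream[7..8]='4' size=0x4=4, data at stream[10..14]='93ex' -> body[2..6], body so far='fn93ex'
Chunk 3: stream[16..17]='3' size=0x3=3, data at stream[19..22]='57l' -> body[6..9], body so far='fn93ex57l'
Chunk 4: stream[24..25]='8' size=0x8=8, data at stream[27..35]='8aivawr7' -> body[9..17], body so far='fn93ex57l8aivawr7'
Chunk 5: stream[37..38]='0' size=0 (terminator). Final body='fn93ex57l8aivawr7' (17 bytes)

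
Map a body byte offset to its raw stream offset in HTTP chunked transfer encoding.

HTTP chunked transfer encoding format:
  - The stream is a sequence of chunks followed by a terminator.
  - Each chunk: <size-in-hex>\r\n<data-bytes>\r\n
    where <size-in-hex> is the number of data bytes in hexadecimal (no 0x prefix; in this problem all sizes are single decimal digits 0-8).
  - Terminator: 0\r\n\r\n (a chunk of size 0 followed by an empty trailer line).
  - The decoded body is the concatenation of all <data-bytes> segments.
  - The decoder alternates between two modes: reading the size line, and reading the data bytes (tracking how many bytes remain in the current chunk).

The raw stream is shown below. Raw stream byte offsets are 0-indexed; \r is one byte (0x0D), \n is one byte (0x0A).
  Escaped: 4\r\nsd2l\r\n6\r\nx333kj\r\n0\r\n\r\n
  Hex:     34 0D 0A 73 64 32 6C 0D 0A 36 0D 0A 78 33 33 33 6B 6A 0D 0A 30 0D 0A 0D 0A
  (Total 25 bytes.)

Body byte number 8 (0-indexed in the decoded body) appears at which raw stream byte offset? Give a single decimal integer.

Chunk 1: stream[0..1]='4' size=0x4=4, data at stream[3..7]='sd2l' -> body[0..4], body so far='sd2l'
Chunk 2: stream[9..10]='6' size=0x6=6, data at stream[12..18]='x333kj' -> body[4..10], body so far='sd2lx333kj'
Chunk 3: stream[20..21]='0' size=0 (terminator). Final body='sd2lx333kj' (10 bytes)
Body byte 8 at stream offset 16

Answer: 16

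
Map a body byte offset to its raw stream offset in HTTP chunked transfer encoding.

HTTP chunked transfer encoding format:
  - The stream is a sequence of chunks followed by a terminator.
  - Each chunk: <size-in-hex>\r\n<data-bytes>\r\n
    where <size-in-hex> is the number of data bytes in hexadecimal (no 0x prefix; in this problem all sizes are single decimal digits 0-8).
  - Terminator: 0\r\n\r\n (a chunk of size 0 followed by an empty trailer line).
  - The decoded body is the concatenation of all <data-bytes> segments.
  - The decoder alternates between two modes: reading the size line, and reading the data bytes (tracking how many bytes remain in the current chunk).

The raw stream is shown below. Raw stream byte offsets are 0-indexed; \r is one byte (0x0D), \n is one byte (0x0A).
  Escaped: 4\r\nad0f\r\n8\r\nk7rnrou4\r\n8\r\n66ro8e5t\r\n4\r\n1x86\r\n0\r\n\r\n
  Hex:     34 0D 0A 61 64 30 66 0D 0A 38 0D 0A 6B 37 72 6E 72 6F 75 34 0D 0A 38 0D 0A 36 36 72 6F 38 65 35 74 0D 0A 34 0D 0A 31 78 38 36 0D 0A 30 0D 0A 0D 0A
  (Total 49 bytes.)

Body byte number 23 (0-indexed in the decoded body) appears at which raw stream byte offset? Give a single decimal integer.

Chunk 1: stream[0..1]='4' size=0x4=4, data at stream[3..7]='ad0f' -> body[0..4], body so far='ad0f'
Chunk 2: stream[9..10]='8' size=0x8=8, data at stream[12..20]='k7rnrou4' -> body[4..12], body so far='ad0fk7rnrou4'
Chunk 3: stream[22..23]='8' size=0x8=8, data at stream[25..33]='66ro8e5t' -> body[12..20], body so far='ad0fk7rnrou466ro8e5t'
Chunk 4: stream[35..36]='4' size=0x4=4, data at stream[38..42]='1x86' -> body[20..24], body so far='ad0fk7rnrou466ro8e5t1x86'
Chunk 5: stream[44..45]='0' size=0 (terminator). Final body='ad0fk7rnrou466ro8e5t1x86' (24 bytes)
Body byte 23 at stream offset 41

Answer: 41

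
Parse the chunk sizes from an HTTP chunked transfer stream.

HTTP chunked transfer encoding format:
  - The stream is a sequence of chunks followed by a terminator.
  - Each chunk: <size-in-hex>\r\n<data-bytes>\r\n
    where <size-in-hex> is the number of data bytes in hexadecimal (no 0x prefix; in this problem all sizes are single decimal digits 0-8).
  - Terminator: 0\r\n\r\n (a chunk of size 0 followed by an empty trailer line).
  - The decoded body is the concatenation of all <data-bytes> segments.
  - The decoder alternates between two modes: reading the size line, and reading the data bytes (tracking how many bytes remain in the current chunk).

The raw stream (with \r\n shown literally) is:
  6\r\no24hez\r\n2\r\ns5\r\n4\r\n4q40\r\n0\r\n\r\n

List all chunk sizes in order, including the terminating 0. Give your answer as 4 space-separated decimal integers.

Answer: 6 2 4 0

Derivation:
Chunk 1: stream[0..1]='6' size=0x6=6, data at stream[3..9]='o24hez' -> body[0..6], body so far='o24hez'
Chunk 2: stream[11..12]='2' size=0x2=2, data at stream[14..16]='s5' -> body[6..8], body so far='o24hezs5'
Chunk 3: stream[18..19]='4' size=0x4=4, data at stream[21..25]='4q40' -> body[8..12], body so far='o24hezs54q40'
Chunk 4: stream[27..28]='0' size=0 (terminator). Final body='o24hezs54q40' (12 bytes)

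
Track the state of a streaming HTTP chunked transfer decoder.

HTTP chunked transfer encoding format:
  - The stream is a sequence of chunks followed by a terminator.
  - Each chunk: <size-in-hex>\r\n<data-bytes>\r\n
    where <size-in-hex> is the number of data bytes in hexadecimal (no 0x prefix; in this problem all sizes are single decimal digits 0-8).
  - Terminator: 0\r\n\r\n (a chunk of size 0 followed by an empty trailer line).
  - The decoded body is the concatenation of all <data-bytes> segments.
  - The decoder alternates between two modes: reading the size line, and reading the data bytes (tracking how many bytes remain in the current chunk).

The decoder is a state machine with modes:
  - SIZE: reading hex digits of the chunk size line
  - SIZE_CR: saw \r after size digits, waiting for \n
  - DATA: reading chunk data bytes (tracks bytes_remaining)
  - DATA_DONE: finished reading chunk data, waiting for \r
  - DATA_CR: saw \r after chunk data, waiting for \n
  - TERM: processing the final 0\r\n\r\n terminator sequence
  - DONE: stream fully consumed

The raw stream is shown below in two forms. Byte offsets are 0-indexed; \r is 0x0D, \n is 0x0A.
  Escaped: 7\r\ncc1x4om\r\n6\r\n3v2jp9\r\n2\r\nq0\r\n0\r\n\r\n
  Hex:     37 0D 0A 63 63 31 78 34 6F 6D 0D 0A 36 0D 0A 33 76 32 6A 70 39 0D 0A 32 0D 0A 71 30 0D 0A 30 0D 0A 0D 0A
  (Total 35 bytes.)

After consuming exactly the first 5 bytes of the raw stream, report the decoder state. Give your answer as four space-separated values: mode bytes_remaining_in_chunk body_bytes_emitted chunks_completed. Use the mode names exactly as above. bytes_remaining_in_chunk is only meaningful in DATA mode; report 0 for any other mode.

Answer: DATA 5 2 0

Derivation:
Byte 0 = '7': mode=SIZE remaining=0 emitted=0 chunks_done=0
Byte 1 = 0x0D: mode=SIZE_CR remaining=0 emitted=0 chunks_done=0
Byte 2 = 0x0A: mode=DATA remaining=7 emitted=0 chunks_done=0
Byte 3 = 'c': mode=DATA remaining=6 emitted=1 chunks_done=0
Byte 4 = 'c': mode=DATA remaining=5 emitted=2 chunks_done=0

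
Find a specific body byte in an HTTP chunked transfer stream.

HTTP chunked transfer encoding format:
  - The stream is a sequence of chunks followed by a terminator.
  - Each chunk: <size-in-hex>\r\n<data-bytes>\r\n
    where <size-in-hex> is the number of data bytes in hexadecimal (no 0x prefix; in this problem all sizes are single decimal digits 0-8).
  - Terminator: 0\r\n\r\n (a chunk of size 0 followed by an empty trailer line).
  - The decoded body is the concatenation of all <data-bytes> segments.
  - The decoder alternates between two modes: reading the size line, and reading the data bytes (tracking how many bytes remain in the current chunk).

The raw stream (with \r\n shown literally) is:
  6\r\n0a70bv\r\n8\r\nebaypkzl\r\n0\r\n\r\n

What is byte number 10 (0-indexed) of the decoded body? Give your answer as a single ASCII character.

Answer: p

Derivation:
Chunk 1: stream[0..1]='6' size=0x6=6, data at stream[3..9]='0a70bv' -> body[0..6], body so far='0a70bv'
Chunk 2: stream[11..12]='8' size=0x8=8, data at stream[14..22]='ebaypkzl' -> body[6..14], body so far='0a70bvebaypkzl'
Chunk 3: stream[24..25]='0' size=0 (terminator). Final body='0a70bvebaypkzl' (14 bytes)
Body byte 10 = 'p'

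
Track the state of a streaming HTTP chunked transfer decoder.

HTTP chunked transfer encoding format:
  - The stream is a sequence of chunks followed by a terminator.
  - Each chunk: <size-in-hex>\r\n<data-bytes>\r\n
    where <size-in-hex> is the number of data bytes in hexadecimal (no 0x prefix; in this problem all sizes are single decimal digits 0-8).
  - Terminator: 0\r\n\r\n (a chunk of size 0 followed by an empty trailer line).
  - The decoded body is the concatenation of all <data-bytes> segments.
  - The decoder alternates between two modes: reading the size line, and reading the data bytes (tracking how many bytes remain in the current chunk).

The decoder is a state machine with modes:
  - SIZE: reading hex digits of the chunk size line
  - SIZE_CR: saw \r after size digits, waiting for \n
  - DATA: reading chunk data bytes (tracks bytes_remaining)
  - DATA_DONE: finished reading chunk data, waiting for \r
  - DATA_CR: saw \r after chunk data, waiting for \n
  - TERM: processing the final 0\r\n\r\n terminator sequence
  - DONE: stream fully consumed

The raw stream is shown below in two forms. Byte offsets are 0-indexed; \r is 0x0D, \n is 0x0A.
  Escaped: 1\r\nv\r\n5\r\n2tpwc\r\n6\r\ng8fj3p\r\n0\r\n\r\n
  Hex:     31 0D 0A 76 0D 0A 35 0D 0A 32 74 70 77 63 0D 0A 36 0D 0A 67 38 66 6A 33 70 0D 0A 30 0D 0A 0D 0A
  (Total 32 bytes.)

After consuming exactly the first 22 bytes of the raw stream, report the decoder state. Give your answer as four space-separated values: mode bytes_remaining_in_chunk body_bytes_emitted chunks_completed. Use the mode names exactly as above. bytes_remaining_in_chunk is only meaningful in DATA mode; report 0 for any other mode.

Byte 0 = '1': mode=SIZE remaining=0 emitted=0 chunks_done=0
Byte 1 = 0x0D: mode=SIZE_CR remaining=0 emitted=0 chunks_done=0
Byte 2 = 0x0A: mode=DATA remaining=1 emitted=0 chunks_done=0
Byte 3 = 'v': mode=DATA_DONE remaining=0 emitted=1 chunks_done=0
Byte 4 = 0x0D: mode=DATA_CR remaining=0 emitted=1 chunks_done=0
Byte 5 = 0x0A: mode=SIZE remaining=0 emitted=1 chunks_done=1
Byte 6 = '5': mode=SIZE remaining=0 emitted=1 chunks_done=1
Byte 7 = 0x0D: mode=SIZE_CR remaining=0 emitted=1 chunks_done=1
Byte 8 = 0x0A: mode=DATA remaining=5 emitted=1 chunks_done=1
Byte 9 = '2': mode=DATA remaining=4 emitted=2 chunks_done=1
Byte 10 = 't': mode=DATA remaining=3 emitted=3 chunks_done=1
Byte 11 = 'p': mode=DATA remaining=2 emitted=4 chunks_done=1
Byte 12 = 'w': mode=DATA remaining=1 emitted=5 chunks_done=1
Byte 13 = 'c': mode=DATA_DONE remaining=0 emitted=6 chunks_done=1
Byte 14 = 0x0D: mode=DATA_CR remaining=0 emitted=6 chunks_done=1
Byte 15 = 0x0A: mode=SIZE remaining=0 emitted=6 chunks_done=2
Byte 16 = '6': mode=SIZE remaining=0 emitted=6 chunks_done=2
Byte 17 = 0x0D: mode=SIZE_CR remaining=0 emitted=6 chunks_done=2
Byte 18 = 0x0A: mode=DATA remaining=6 emitted=6 chunks_done=2
Byte 19 = 'g': mode=DATA remaining=5 emitted=7 chunks_done=2
Byte 20 = '8': mode=DATA remaining=4 emitted=8 chunks_done=2
Byte 21 = 'f': mode=DATA remaining=3 emitted=9 chunks_done=2

Answer: DATA 3 9 2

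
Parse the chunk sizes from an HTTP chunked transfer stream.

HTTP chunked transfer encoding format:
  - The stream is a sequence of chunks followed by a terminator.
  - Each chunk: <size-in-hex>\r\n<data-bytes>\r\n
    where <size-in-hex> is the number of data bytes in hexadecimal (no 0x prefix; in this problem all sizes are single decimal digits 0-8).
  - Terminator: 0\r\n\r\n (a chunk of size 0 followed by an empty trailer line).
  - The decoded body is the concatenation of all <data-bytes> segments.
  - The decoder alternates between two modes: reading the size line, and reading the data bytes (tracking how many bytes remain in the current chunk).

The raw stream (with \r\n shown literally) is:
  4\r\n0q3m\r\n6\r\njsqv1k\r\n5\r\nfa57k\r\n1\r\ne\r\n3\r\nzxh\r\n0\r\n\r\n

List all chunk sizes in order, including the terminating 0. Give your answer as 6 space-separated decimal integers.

Chunk 1: stream[0..1]='4' size=0x4=4, data at stream[3..7]='0q3m' -> body[0..4], body so far='0q3m'
Chunk 2: stream[9..10]='6' size=0x6=6, data at stream[12..18]='jsqv1k' -> body[4..10], body so far='0q3mjsqv1k'
Chunk 3: stream[20..21]='5' size=0x5=5, data at stream[23..28]='fa57k' -> body[10..15], body so far='0q3mjsqv1kfa57k'
Chunk 4: stream[30..31]='1' size=0x1=1, data at stream[33..34]='e' -> body[15..16], body so far='0q3mjsqv1kfa57ke'
Chunk 5: stream[36..37]='3' size=0x3=3, data at stream[39..42]='zxh' -> body[16..19], body so far='0q3mjsqv1kfa57kezxh'
Chunk 6: stream[44..45]='0' size=0 (terminator). Final body='0q3mjsqv1kfa57kezxh' (19 bytes)

Answer: 4 6 5 1 3 0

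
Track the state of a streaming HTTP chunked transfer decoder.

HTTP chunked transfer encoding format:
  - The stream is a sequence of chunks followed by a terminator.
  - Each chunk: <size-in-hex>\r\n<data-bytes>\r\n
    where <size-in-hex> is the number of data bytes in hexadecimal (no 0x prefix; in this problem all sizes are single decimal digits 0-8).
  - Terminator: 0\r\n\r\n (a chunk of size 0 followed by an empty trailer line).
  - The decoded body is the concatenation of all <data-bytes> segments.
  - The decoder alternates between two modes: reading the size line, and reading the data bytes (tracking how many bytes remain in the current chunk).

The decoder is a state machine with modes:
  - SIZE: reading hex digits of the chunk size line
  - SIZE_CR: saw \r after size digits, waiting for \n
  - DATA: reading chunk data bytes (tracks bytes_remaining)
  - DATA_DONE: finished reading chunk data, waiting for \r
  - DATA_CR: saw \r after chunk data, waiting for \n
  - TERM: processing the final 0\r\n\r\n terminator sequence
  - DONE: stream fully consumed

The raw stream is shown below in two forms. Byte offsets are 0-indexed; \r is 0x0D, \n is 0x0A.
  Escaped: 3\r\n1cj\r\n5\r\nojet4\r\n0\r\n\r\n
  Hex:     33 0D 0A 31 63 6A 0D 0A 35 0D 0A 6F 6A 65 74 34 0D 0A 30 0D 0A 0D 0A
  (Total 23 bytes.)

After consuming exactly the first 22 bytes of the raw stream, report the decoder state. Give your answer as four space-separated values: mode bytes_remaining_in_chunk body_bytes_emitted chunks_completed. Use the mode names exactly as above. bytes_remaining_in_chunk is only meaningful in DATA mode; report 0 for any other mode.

Answer: TERM 0 8 2

Derivation:
Byte 0 = '3': mode=SIZE remaining=0 emitted=0 chunks_done=0
Byte 1 = 0x0D: mode=SIZE_CR remaining=0 emitted=0 chunks_done=0
Byte 2 = 0x0A: mode=DATA remaining=3 emitted=0 chunks_done=0
Byte 3 = '1': mode=DATA remaining=2 emitted=1 chunks_done=0
Byte 4 = 'c': mode=DATA remaining=1 emitted=2 chunks_done=0
Byte 5 = 'j': mode=DATA_DONE remaining=0 emitted=3 chunks_done=0
Byte 6 = 0x0D: mode=DATA_CR remaining=0 emitted=3 chunks_done=0
Byte 7 = 0x0A: mode=SIZE remaining=0 emitted=3 chunks_done=1
Byte 8 = '5': mode=SIZE remaining=0 emitted=3 chunks_done=1
Byte 9 = 0x0D: mode=SIZE_CR remaining=0 emitted=3 chunks_done=1
Byte 10 = 0x0A: mode=DATA remaining=5 emitted=3 chunks_done=1
Byte 11 = 'o': mode=DATA remaining=4 emitted=4 chunks_done=1
Byte 12 = 'j': mode=DATA remaining=3 emitted=5 chunks_done=1
Byte 13 = 'e': mode=DATA remaining=2 emitted=6 chunks_done=1
Byte 14 = 't': mode=DATA remaining=1 emitted=7 chunks_done=1
Byte 15 = '4': mode=DATA_DONE remaining=0 emitted=8 chunks_done=1
Byte 16 = 0x0D: mode=DATA_CR remaining=0 emitted=8 chunks_done=1
Byte 17 = 0x0A: mode=SIZE remaining=0 emitted=8 chunks_done=2
Byte 18 = '0': mode=SIZE remaining=0 emitted=8 chunks_done=2
Byte 19 = 0x0D: mode=SIZE_CR remaining=0 emitted=8 chunks_done=2
Byte 20 = 0x0A: mode=TERM remaining=0 emitted=8 chunks_done=2
Byte 21 = 0x0D: mode=TERM remaining=0 emitted=8 chunks_done=2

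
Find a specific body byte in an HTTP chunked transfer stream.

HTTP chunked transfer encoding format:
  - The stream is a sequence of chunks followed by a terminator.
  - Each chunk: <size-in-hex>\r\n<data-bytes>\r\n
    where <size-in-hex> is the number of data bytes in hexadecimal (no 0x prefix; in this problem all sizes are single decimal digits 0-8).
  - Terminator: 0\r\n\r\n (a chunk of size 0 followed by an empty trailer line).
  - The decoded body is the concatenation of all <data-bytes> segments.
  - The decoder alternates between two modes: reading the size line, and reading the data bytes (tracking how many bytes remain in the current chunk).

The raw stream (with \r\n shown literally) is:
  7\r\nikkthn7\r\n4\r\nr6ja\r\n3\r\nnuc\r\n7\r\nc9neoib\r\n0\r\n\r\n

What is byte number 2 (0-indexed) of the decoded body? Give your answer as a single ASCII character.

Answer: k

Derivation:
Chunk 1: stream[0..1]='7' size=0x7=7, data at stream[3..10]='ikkthn7' -> body[0..7], body so far='ikkthn7'
Chunk 2: stream[12..13]='4' size=0x4=4, data at stream[15..19]='r6ja' -> body[7..11], body so far='ikkthn7r6ja'
Chunk 3: stream[21..22]='3' size=0x3=3, data at stream[24..27]='nuc' -> body[11..14], body so far='ikkthn7r6januc'
Chunk 4: stream[29..30]='7' size=0x7=7, data at stream[32..39]='c9neoib' -> body[14..21], body so far='ikkthn7r6janucc9neoib'
Chunk 5: stream[41..42]='0' size=0 (terminator). Final body='ikkthn7r6janucc9neoib' (21 bytes)
Body byte 2 = 'k'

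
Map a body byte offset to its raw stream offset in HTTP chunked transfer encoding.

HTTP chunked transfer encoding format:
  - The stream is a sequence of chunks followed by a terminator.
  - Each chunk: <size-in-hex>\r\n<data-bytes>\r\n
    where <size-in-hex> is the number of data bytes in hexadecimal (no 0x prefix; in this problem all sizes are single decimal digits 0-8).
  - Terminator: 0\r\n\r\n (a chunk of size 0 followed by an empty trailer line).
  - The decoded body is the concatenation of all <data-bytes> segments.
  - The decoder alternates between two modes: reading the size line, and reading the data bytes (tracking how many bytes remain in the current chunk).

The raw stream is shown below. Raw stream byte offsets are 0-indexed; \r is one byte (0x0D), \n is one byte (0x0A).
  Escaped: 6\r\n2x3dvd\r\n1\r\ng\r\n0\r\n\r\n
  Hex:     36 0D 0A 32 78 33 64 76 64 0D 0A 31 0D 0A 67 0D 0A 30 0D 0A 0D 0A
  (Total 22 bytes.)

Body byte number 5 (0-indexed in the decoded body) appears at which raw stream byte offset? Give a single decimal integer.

Answer: 8

Derivation:
Chunk 1: stream[0..1]='6' size=0x6=6, data at stream[3..9]='2x3dvd' -> body[0..6], body so far='2x3dvd'
Chunk 2: stream[11..12]='1' size=0x1=1, data at stream[14..15]='g' -> body[6..7], body so far='2x3dvdg'
Chunk 3: stream[17..18]='0' size=0 (terminator). Final body='2x3dvdg' (7 bytes)
Body byte 5 at stream offset 8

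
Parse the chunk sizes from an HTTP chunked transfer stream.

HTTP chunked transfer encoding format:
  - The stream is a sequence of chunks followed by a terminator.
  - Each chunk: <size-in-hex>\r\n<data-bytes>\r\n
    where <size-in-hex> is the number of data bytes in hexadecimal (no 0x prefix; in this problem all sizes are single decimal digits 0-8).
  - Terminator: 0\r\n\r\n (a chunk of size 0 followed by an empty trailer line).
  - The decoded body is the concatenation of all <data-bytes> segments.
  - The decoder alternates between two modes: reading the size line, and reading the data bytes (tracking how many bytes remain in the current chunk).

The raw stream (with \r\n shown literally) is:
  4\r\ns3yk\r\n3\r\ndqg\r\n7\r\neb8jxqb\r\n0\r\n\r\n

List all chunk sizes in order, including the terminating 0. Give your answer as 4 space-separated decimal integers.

Chunk 1: stream[0..1]='4' size=0x4=4, data at stream[3..7]='s3yk' -> body[0..4], body so far='s3yk'
Chunk 2: stream[9..10]='3' size=0x3=3, data at stream[12..15]='dqg' -> body[4..7], body so far='s3ykdqg'
Chunk 3: stream[17..18]='7' size=0x7=7, data at stream[20..27]='eb8jxqb' -> body[7..14], body so far='s3ykdqgeb8jxqb'
Chunk 4: stream[29..30]='0' size=0 (terminator). Final body='s3ykdqgeb8jxqb' (14 bytes)

Answer: 4 3 7 0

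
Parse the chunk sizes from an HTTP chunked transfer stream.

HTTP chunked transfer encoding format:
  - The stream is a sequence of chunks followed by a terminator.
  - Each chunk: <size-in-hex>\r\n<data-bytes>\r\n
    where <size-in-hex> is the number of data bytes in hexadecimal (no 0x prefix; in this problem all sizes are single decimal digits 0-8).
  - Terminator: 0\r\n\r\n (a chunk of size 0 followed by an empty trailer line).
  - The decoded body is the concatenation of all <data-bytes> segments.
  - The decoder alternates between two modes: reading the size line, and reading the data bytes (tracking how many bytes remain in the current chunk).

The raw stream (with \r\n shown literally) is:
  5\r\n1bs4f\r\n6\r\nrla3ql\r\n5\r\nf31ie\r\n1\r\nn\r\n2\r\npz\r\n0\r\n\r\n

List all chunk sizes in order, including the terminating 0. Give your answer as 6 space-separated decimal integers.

Answer: 5 6 5 1 2 0

Derivation:
Chunk 1: stream[0..1]='5' size=0x5=5, data at stream[3..8]='1bs4f' -> body[0..5], body so far='1bs4f'
Chunk 2: stream[10..11]='6' size=0x6=6, data at stream[13..19]='rla3ql' -> body[5..11], body so far='1bs4frla3ql'
Chunk 3: stream[21..22]='5' size=0x5=5, data at stream[24..29]='f31ie' -> body[11..16], body so far='1bs4frla3qlf31ie'
Chunk 4: stream[31..32]='1' size=0x1=1, data at stream[34..35]='n' -> body[16..17], body so far='1bs4frla3qlf31ien'
Chunk 5: stream[37..38]='2' size=0x2=2, data at stream[40..42]='pz' -> body[17..19], body so far='1bs4frla3qlf31ienpz'
Chunk 6: stream[44..45]='0' size=0 (terminator). Final body='1bs4frla3qlf31ienpz' (19 bytes)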